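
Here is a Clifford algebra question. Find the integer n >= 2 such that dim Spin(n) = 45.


dim Spin(n) = dim so(n) = n(n-1)/2.
Solve n(n-1)/2 = 45, i.e. n^2 - n - 90 = 0.
Discriminant = 1 + 8*45 = 361
n = (1 + sqrt(361))/2 = (1 + 19)/2 = 10


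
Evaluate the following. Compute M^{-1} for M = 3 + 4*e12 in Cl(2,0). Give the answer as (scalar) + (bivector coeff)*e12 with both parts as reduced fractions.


M = 3 + 4*e12, where e12^2 = -1.
Since M commutes with its reverse ~M = a - b*e12, M * ~M = a^2 - b^2*e12^2 = a^2 + b^2.
So M^{-1} = ~M / (a^2 + b^2) = (a - b*e12)/(a^2 + b^2).
a^2 + b^2 = 9 + 16 = 25
Scalar part = 3/25 = 3/25
Bivector coeff = -4/25 = -4/25
M^{-1} = 3/25 - 4/25*e12


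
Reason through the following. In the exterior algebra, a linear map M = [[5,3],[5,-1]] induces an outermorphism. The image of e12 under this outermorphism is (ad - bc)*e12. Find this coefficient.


The outermorphism of a linear map f sends e1^e2 to f(e1)^f(e2).
f(e1) = 5*e1 + 5*e2
f(e2) = 3*e1 - 1*e2
f(e1) ^ f(e2) = (5*e1 + 5*e2) ^ (3*e1 - 1*e2)
= 5*(-1)*e12 + 5*3*e21
= (-5 - 15)*e12
= -20*e12
Coefficient = -20


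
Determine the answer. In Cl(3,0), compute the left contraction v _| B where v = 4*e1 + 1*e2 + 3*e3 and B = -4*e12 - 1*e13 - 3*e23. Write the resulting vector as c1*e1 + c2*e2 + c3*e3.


Left contraction v _| B = <vB>_1 (grade-1 part of the geometric product vB).
Using e1_|e12 = e2, e2_|e12 = -e1, e1_|e13 = e3, e3_|e13 = -e1, e2_|e23 = e3, e3_|e23 = -e2:
e1 coeff: -v2*b12 - v3*b13 = -(1)*(-4) - (3)*(-1) = 7
e2 coeff: v1*b12 - v3*b23 = (4)*(-4) - (3)*(-3) = -7
e3 coeff: v1*b13 + v2*b23 = (4)*(-1) + (1)*(-3) = -7
v _| B = 7*e1 - 7*e2 - 7*e3


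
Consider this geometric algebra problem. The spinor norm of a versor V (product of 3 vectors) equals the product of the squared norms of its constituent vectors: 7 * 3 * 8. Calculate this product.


Spinor norm N(V) = |v1|^2 * |v2|^2 * ... * |v3|^2
= 7 * 3 * 8
Running product: 7, 21, 168
N(V) = 168


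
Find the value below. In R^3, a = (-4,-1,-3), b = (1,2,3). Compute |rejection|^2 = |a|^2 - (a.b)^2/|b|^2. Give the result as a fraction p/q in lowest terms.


|a|^2 = (-4)^2 + (-1)^2 + (-3)^2 = 26
|b|^2 = 1^2 + 2^2 + 3^2 = 14
a . b = (-4)*1 + (-1)*2 + (-3)*3 = -15
(a.b)^2 = (-15)^2 = 225
|rej|^2 = 26 - 225/14
= (364 - 225)/14
= 139/14
In lowest terms: 139/14


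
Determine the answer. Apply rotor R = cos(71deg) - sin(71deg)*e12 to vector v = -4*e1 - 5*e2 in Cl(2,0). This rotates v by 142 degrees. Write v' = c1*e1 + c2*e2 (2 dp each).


Rotor R = cos(71deg) - sin(71deg)*e12
Rotation angle theta = 2 * 71 = 142 degrees
v' = R*v*~R rotates v by theta.
cos(142deg) = -0.7880, sin(142deg) = 0.6157
v'_1 = -4*cos(142deg) - (-5)*sin(142deg)
= -4*(-0.7880) - (-5)*0.6157
= 6.23
v'_2 = -4*sin(142deg) + (-5)*cos(142deg)
= -4*0.6157 + (-5)*(-0.7880)
= 1.48
v' = 6.23*e1 + 1.48*e2


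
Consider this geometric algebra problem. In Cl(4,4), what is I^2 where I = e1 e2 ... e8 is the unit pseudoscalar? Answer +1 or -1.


The pseudoscalar I = e1...e_n (product of all n generators) of Cl(p,q) satisfies I^2 = (-1)^(q + n(n-1)/2).
p = 4, q = 4, n = p + q = 8
n(n-1)/2 = 8 * 7 / 2 = 28
Exponent = q + n(n-1)/2 = 4 + 28 = 32
I^2 = (-1)^32 = +1


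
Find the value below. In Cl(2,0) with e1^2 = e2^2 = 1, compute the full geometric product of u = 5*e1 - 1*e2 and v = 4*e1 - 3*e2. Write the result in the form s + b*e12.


Expand: (5*e1 - 1*e2)(4*e1 - 3*e2)
= 5*4*e1e1 + 5*(-3)*e1e2 + (-1)*4*e2e1 + (-1)*(-3)*e2e2
Using e1^2 = e2^2 = 1, e2e1 = -e1e2:
Scalar part s = 5*4 + (-1)*(-3) = 20 + 3 = 23
Bivector part b = 5*(-3) - (-1)*4 = -15 - (-4) = -11
uv = 23 - 11*e12


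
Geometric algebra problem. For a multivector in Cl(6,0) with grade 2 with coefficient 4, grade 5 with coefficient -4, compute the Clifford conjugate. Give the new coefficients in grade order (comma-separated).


Clifford conjugate sign for grade k: (-1)^(k(k+1)/2)
Grade 2: (-1)^(2*3/2) = (-1)^3 = -1, coeff 4 -> -4
Grade 5: (-1)^(5*6/2) = (-1)^15 = -1, coeff -4 -> 4
Conjugated coefficients: -4, 4


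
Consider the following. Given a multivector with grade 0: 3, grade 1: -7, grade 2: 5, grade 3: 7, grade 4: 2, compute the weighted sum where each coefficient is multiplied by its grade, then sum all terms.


Grade-weighted sum = sum of grade_k * coefficient_k
0*3 = 0
1*(-7) = -7
2*5 = 10
3*7 = 21
4*2 = 8
Total = 0 + (-7) + 10 + 21 + 8 = 32


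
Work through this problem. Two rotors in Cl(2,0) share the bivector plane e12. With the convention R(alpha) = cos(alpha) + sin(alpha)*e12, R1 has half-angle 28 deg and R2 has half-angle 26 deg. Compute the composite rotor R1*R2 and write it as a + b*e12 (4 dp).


Same-plane rotors commute and their half-angles add:
R1*R2 = cos(a1 + a2) + sin(a1 + a2)*e12.
a1 + a2 = 28 + 26 = 54 deg
cos(54 deg) = 0.5878
sin(54 deg) = 0.8090
R1*R2 = 0.5878 + 0.8090*e12


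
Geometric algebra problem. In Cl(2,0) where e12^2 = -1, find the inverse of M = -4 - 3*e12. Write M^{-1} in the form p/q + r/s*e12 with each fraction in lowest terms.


M = -4 - 3*e12, where e12^2 = -1.
Since M commutes with its reverse ~M = a - b*e12, M * ~M = a^2 - b^2*e12^2 = a^2 + b^2.
So M^{-1} = ~M / (a^2 + b^2) = (a - b*e12)/(a^2 + b^2).
a^2 + b^2 = 16 + 9 = 25
Scalar part = -4/25 = -4/25
Bivector coeff = 3/25 = 3/25
M^{-1} = -4/25 + 3/25*e12


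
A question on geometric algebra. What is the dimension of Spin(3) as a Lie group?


Spin(n) double-covers SO(n); both have Lie algebra so(n) of dimension n(n-1)/2.
n = 3
n(n-1) = 3 * 2 = 6
dim Spin(3) = 6/2 = 3


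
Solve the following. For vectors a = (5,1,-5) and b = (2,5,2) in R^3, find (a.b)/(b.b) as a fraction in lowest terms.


Projection coefficient = (a . b) / (b . b)
a . b = 5*2 + 1*5 + (-5)*2
= 10 + 5 + (-10) = 5
b . b = 2^2 + 5^2 + 2^2
= 4 + 25 + 4 = 33
Coefficient = 5/33
In lowest terms: 5/33


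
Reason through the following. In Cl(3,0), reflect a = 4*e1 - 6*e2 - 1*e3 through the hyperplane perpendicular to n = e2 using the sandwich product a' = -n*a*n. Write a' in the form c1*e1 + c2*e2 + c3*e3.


Reflection formula: a' = -n*a*n, with n = e2 (unit vector, n^2 = 1).
For reflection through hyperplane perp to e2:
The component along e2 flips sign, others stay.
a = (4, -6, -1)
a' = (4, 6, -1)
a' = 4*e1 + 6*e2 - 1*e3


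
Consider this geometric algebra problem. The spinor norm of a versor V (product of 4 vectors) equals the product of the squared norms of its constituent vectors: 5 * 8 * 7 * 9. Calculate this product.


Spinor norm N(V) = |v1|^2 * |v2|^2 * ... * |v4|^2
= 5 * 8 * 7 * 9
Running product: 5, 40, 280, 2520
N(V) = 2520


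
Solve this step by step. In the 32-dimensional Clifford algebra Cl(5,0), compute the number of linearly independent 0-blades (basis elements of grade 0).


Number of grade-k basis blades in Cl(p,q) with n = p + q is C(n, k).
n = 5 + 0 = 5
C(5, 0) = 5! / (0! * 5!)
= 120 / (1 * 120)
= 1


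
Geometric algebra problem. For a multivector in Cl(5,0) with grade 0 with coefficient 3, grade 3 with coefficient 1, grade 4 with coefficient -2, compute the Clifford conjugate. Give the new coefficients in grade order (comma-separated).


Clifford conjugate sign for grade k: (-1)^(k(k+1)/2)
Grade 0: (-1)^(0*1/2) = (-1)^0 = 1, coeff 3 -> 3
Grade 3: (-1)^(3*4/2) = (-1)^6 = 1, coeff 1 -> 1
Grade 4: (-1)^(4*5/2) = (-1)^10 = 1, coeff -2 -> -2
Conjugated coefficients: 3, 1, -2


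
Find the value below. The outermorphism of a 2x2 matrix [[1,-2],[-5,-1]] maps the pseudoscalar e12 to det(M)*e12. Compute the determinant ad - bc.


The outermorphism of a linear map f sends e1^e2 to f(e1)^f(e2).
f(e1) = 1*e1 - 5*e2
f(e2) = -2*e1 - 1*e2
f(e1) ^ f(e2) = (1*e1 - 5*e2) ^ (-2*e1 - 1*e2)
= 1*(-1)*e12 + (-5)*(-2)*e21
= (-1 - 10)*e12
= -11*e12
Coefficient = -11


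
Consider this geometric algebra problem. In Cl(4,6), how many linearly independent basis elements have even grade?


Even subalgebra dimension = 2^(n-1)
n = 4 + 6 = 10
2^(10 - 1) = 2^9 = 512
Verification: sum of C(10,k) for even k = 1 + 45 + 210 + 210 + 45 + 1 = 512
Result = 512


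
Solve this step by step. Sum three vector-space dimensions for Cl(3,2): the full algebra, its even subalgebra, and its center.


n = 3 + 2 = 5
Total dim = 2^5 = 32
Even subalgebra dim = 2^4 = 16
n is odd, so center dim = 2
Sum = 32 + 16 + 2 = 50


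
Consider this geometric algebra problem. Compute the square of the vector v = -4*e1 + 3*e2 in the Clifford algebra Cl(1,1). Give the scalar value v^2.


v^2 = sum of c_i^2 * e_i^2
Positive signature terms (e_i^2 = +1): (-4)^2 = 16
Negative signature terms (e_j^2 = -1): 3^2 = 9
v^2 = 16 - 9 = 7


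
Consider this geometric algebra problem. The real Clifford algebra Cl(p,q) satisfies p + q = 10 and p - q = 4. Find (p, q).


We need p + q = 10 and p - q = 4.
Adding: 2p = 10 + 4 = 14, so p = 7.
Then q = 10 - 7 = 3.
(p, q) = (7, 3)


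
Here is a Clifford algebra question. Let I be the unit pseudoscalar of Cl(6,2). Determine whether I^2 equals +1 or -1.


The pseudoscalar I = e1...e_n (product of all n generators) of Cl(p,q) satisfies I^2 = (-1)^(q + n(n-1)/2).
p = 6, q = 2, n = p + q = 8
n(n-1)/2 = 8 * 7 / 2 = 28
Exponent = q + n(n-1)/2 = 2 + 28 = 30
I^2 = (-1)^30 = +1


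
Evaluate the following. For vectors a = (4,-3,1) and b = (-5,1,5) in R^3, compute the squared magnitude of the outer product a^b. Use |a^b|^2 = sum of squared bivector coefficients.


a wedge b = (a1*b2 - a2*b1)*e12 + (a1*b3 - a3*b1)*e13 + (a2*b3 - a3*b2)*e23
e12 coeff: 4*1 - (-3)*(-5) = 4 - 15 = -11
e13 coeff: 4*5 - 1*(-5) = 20 - (-5) = 25
e23 coeff: (-3)*5 - 1*1 = -15 - 1 = -16
|a wedge b|^2 = (-11)^2 + 25^2 + (-16)^2
= 121 + 625 + 256
= 1002


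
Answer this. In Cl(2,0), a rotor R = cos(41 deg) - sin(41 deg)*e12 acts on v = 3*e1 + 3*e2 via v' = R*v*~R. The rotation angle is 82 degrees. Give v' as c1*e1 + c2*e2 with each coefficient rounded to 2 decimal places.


Rotor R = cos(41deg) - sin(41deg)*e12
Rotation angle theta = 2 * 41 = 82 degrees
v' = R*v*~R rotates v by theta.
cos(82deg) = 0.1392, sin(82deg) = 0.9903
v'_1 = 3*cos(82deg) - 3*sin(82deg)
= 3*0.1392 - 3*0.9903
= -2.55
v'_2 = 3*sin(82deg) + 3*cos(82deg)
= 3*0.9903 + 3*0.1392
= 3.39
v' = -2.55*e1 + 3.39*e2


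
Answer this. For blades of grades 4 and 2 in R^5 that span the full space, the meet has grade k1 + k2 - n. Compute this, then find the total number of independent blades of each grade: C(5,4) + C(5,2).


Meet grade = grade(A) + grade(B) - n
= 4 + 2 - 5 = 1
C(5,4) = 5
C(5,2) = 10
dim_A + dim_B = 5 + 10 = 15


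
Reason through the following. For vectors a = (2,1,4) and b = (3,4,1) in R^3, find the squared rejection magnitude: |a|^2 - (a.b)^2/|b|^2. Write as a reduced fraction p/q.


|a|^2 = 2^2 + 1^2 + 4^2 = 21
|b|^2 = 3^2 + 4^2 + 1^2 = 26
a . b = 2*3 + 1*4 + 4*1 = 14
(a.b)^2 = 14^2 = 196
|rej|^2 = 21 - 196/26
= (546 - 196)/26
= 350/26
In lowest terms: 175/13


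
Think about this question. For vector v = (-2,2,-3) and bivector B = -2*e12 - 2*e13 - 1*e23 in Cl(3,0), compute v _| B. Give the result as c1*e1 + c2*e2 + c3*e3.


Left contraction v _| B = <vB>_1 (grade-1 part of the geometric product vB).
Using e1_|e12 = e2, e2_|e12 = -e1, e1_|e13 = e3, e3_|e13 = -e1, e2_|e23 = e3, e3_|e23 = -e2:
e1 coeff: -v2*b12 - v3*b13 = -(2)*(-2) - (-3)*(-2) = -2
e2 coeff: v1*b12 - v3*b23 = (-2)*(-2) - (-3)*(-1) = 1
e3 coeff: v1*b13 + v2*b23 = (-2)*(-2) + (2)*(-1) = 2
v _| B = -2*e1 + 1*e2 + 2*e3


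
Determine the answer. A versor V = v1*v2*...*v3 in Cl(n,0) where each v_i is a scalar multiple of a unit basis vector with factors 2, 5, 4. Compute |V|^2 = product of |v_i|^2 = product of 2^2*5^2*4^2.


Each vector v_i has |v_i|^2 = s_i^2
Squared scales: 2^2 = 4, 5^2 = 25, 4^2 = 16
|V|^2 = 4 * 25 * 16
= 1600


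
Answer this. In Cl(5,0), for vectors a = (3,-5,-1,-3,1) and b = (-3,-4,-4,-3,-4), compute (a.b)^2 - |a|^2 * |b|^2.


a . b = 3*(-3) + (-5)*(-4) + (-1)*(-4) + (-3)*(-3) + 1*(-4)
= -9 + 20 + 4 + 9 + (-4) = 20
|a|^2 = 3^2 + (-5)^2 + (-1)^2 + (-3)^2 + 1^2 = 45
|b|^2 = (-3)^2 + (-4)^2 + (-4)^2 + (-3)^2 + (-4)^2 = 66
(a.b)^2 = 20^2 = 400
|a|^2 * |b|^2 = 45 * 66 = 2970
Result = 400 - 2970 = -2570


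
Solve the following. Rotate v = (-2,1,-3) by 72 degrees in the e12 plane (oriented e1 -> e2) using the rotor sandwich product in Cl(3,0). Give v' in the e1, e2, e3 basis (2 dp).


Rotor R = cos(36deg) - sin(36deg)*e12
Rotation angle theta = 2 * 36 = 72 degrees in the e12 plane (e1 -> e2).
The component perpendicular to the plane (e3) is invariant: v'_3 = v3 = -3.00
cos(72deg) = 0.3090, sin(72deg) = 0.9511
v'_1 = v1*cos(theta) - v2*sin(theta) = -2*0.3090 - 1*0.9511 = -1.57
v'_2 = v1*sin(theta) + v2*cos(theta) = -2*0.9511 + 1*0.3090 = -1.59
v' = -1.57*e1 - 1.59*e2 - 3.00*e3


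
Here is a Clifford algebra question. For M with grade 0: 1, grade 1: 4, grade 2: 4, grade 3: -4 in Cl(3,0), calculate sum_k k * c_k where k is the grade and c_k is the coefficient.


Grade-weighted sum = sum of grade_k * coefficient_k
0*1 = 0
1*4 = 4
2*4 = 8
3*(-4) = -12
Total = 0 + 4 + 8 + (-12) = 0


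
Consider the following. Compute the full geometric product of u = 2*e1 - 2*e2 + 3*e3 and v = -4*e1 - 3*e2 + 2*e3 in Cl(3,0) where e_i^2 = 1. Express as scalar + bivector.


In Cl(3,0): e_i^2 = 1, e_ie_j = -e_je_i for i != j.
Scalar part = u . v = 2*(-4) + (-2)*(-3) + 3*2
= -8 + 6 + 6 = 4
e12 coeff = 2*(-3) - (-2)*(-4) = -6 - 8 = -14
e13 coeff = 2*2 - 3*(-4) = 4 - (-12) = 16
e23 coeff = (-2)*2 - 3*(-3) = -4 - (-9) = 5
uv = 4 - 14*e12 + 16*e13 + 5*e23


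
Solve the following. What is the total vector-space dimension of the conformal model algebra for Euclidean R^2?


The conformal model of R^2 uses Cl(3,1): the 2 Euclidean generators plus two extra orthogonal generators e+ (e+^2 = +1) and e- (e-^2 = -1), from which the null vectors e0, einf are built.
Number of generators m = 2 + 2 = 4.
dim Cl(p,q) = 2^m = 2^4 = 16


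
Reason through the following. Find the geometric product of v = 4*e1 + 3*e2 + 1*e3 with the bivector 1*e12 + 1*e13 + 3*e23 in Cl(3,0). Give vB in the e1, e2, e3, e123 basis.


vB has grade-1 (vector) and grade-3 (trivector) parts: vB = (v _| B) + (v ^ B).
Vector part <vB>_1:
  e1: -v2*b12 - v3*b13 = -(3)*(1) - (1)*(1) = -4
  e2: v1*b12 - v3*b23 = (4)*(1) - (1)*(3) = 1
  e3: v1*b13 + v2*b23 = (4)*(1) + (3)*(3) = 13
Trivector part <vB>_3:
  e123: v1*b23 - v2*b13 + v3*b12 = (4)*(3) - (3)*(1) + (1)*(1) = 10
vB = -4*e1 + 1*e2 + 13*e3 + 10*e123


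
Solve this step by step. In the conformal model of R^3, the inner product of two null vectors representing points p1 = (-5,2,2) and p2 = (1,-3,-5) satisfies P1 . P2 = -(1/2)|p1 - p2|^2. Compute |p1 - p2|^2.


p1 - p2 = (-6, 5, 7)
|p1 - p2|^2 = (-6)^2 + 5^2 + 7^2
= 36 + 25 + 49
= 110


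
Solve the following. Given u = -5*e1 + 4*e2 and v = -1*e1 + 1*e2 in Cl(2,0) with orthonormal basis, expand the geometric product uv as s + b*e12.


Expand: (-5*e1 + 4*e2)(-1*e1 + 1*e2)
= (-5)*(-1)*e1e1 + (-5)*1*e1e2 + 4*(-1)*e2e1 + 4*1*e2e2
Using e1^2 = e2^2 = 1, e2e1 = -e1e2:
Scalar part s = (-5)*(-1) + 4*1 = 5 + 4 = 9
Bivector part b = (-5)*1 - 4*(-1) = -5 - (-4) = -1
uv = 9 - 1*e12


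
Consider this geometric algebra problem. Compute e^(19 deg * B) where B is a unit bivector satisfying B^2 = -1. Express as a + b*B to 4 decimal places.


For a unit bivector B with B^2 = -1, the exponential series gives
e^(theta*B) = cos(theta) + sin(theta)*B (the GA analogue of Euler's formula).
theta = 19 degrees = 0.331613 rad
cos(19 deg) = 0.9455
sin(19 deg) = 0.3256
exp(theta*B) = 0.9455 + 0.3256*B


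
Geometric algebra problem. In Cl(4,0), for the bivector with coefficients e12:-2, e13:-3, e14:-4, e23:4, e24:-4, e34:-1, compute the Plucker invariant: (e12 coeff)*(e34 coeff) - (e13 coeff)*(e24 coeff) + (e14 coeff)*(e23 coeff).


Plucker relation: af - be + cd
a*f = (-2)*(-1) = 2
b*e = (-3)*(-4) = 12
c*d = (-4)*4 = -16
af - be + cd = 2 - 12 + (-16)
= -26


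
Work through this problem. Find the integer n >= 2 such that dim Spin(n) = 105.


dim Spin(n) = dim so(n) = n(n-1)/2.
Solve n(n-1)/2 = 105, i.e. n^2 - n - 210 = 0.
Discriminant = 1 + 8*105 = 841
n = (1 + sqrt(841))/2 = (1 + 29)/2 = 15


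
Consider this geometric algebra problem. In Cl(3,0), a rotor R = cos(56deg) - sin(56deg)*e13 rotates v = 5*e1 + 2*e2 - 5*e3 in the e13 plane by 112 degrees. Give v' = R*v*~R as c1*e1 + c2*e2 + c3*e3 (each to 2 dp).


Rotor R = cos(56deg) - sin(56deg)*e13
Rotation angle theta = 2 * 56 = 112 degrees in the e13 plane (e1 -> e3).
The component perpendicular to the plane (e2) is invariant: v'_2 = v2 = 2.00
cos(112deg) = -0.3746, sin(112deg) = 0.9272
v'_1 = v1*cos(theta) - v3*sin(theta) = 5*(-0.3746) - (-5)*0.9272 = 2.76
v'_3 = v1*sin(theta) + v3*cos(theta) = 5*0.9272 + (-5)*(-0.3746) = 6.51
v' = 2.76*e1 + 2.00*e2 + 6.51*e3


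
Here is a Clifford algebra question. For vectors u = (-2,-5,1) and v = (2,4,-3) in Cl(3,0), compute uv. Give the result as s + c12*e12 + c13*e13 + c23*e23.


In Cl(3,0): e_i^2 = 1, e_ie_j = -e_je_i for i != j.
Scalar part = u . v = (-2)*2 + (-5)*4 + 1*(-3)
= -4 + (-20) + (-3) = -27
e12 coeff = (-2)*4 - (-5)*2 = -8 - (-10) = 2
e13 coeff = (-2)*(-3) - 1*2 = 6 - 2 = 4
e23 coeff = (-5)*(-3) - 1*4 = 15 - 4 = 11
uv = -27 + 2*e12 + 4*e13 + 11*e23


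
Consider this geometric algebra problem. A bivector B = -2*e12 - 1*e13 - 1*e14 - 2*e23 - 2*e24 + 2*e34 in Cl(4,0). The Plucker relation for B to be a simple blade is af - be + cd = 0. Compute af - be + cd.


Plucker relation: af - be + cd
a*f = (-2)*2 = -4
b*e = (-1)*(-2) = 2
c*d = (-1)*(-2) = 2
af - be + cd = -4 - 2 + 2
= -4


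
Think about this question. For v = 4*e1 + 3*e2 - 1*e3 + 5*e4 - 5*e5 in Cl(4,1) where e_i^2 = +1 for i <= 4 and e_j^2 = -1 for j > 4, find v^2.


v^2 = sum of c_i^2 * e_i^2
Positive signature terms (e_i^2 = +1): 4^2 + 3^2 + (-1)^2 + 5^2 = 51
Negative signature terms (e_j^2 = -1): (-5)^2 = 25
v^2 = 51 - 25 = 26


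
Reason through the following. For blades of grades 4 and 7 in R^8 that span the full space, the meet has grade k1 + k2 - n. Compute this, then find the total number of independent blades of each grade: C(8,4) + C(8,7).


Meet grade = grade(A) + grade(B) - n
= 4 + 7 - 8 = 3
C(8,4) = 70
C(8,7) = 8
dim_A + dim_B = 70 + 8 = 78


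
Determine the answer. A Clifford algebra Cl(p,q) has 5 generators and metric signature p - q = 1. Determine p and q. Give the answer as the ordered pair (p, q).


We need p + q = 5 and p - q = 1.
Adding: 2p = 5 + 1 = 6, so p = 3.
Then q = 5 - 3 = 2.
(p, q) = (3, 2)


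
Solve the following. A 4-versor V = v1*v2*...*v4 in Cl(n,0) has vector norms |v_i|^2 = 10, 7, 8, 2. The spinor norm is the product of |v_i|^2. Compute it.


Spinor norm N(V) = |v1|^2 * |v2|^2 * ... * |v4|^2
= 10 * 7 * 8 * 2
Running product: 10, 70, 560, 1120
N(V) = 1120


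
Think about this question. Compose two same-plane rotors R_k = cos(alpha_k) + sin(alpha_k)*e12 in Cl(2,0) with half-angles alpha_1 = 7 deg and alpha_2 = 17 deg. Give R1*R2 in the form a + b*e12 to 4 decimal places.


Same-plane rotors commute and their half-angles add:
R1*R2 = cos(a1 + a2) + sin(a1 + a2)*e12.
a1 + a2 = 7 + 17 = 24 deg
cos(24 deg) = 0.9135
sin(24 deg) = 0.4067
R1*R2 = 0.9135 + 0.4067*e12


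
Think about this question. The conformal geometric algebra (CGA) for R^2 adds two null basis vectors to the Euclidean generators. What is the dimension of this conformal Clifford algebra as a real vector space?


The conformal model of R^2 uses Cl(3,1): the 2 Euclidean generators plus two extra orthogonal generators e+ (e+^2 = +1) and e- (e-^2 = -1), from which the null vectors e0, einf are built.
Number of generators m = 2 + 2 = 4.
dim Cl(p,q) = 2^m = 2^4 = 16


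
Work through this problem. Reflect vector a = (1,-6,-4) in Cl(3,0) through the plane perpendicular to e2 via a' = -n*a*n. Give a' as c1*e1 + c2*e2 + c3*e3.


Reflection formula: a' = -n*a*n, with n = e2 (unit vector, n^2 = 1).
For reflection through hyperplane perp to e2:
The component along e2 flips sign, others stay.
a = (1, -6, -4)
a' = (1, 6, -4)
a' = 1*e1 + 6*e2 - 4*e3


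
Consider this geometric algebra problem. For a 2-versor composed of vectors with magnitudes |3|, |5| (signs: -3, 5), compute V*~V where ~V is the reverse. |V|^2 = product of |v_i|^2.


Each vector v_i has |v_i|^2 = s_i^2
Squared scales: (-3)^2 = 9, 5^2 = 25
|V|^2 = 9 * 25
= 225


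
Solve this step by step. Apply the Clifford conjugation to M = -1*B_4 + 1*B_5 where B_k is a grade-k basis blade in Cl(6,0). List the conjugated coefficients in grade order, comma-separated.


Clifford conjugate sign for grade k: (-1)^(k(k+1)/2)
Grade 4: (-1)^(4*5/2) = (-1)^10 = 1, coeff -1 -> -1
Grade 5: (-1)^(5*6/2) = (-1)^15 = -1, coeff 1 -> -1
Conjugated coefficients: -1, -1


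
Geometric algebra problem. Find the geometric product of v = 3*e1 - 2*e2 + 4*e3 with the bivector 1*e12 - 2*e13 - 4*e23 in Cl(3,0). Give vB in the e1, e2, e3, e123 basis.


vB has grade-1 (vector) and grade-3 (trivector) parts: vB = (v _| B) + (v ^ B).
Vector part <vB>_1:
  e1: -v2*b12 - v3*b13 = -(-2)*(1) - (4)*(-2) = 10
  e2: v1*b12 - v3*b23 = (3)*(1) - (4)*(-4) = 19
  e3: v1*b13 + v2*b23 = (3)*(-2) + (-2)*(-4) = 2
Trivector part <vB>_3:
  e123: v1*b23 - v2*b13 + v3*b12 = (3)*(-4) - (-2)*(-2) + (4)*(1) = -12
vB = 10*e1 + 19*e2 + 2*e3 - 12*e123


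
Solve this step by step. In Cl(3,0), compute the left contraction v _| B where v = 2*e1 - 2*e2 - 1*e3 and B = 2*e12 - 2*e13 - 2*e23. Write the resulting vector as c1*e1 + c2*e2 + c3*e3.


Left contraction v _| B = <vB>_1 (grade-1 part of the geometric product vB).
Using e1_|e12 = e2, e2_|e12 = -e1, e1_|e13 = e3, e3_|e13 = -e1, e2_|e23 = e3, e3_|e23 = -e2:
e1 coeff: -v2*b12 - v3*b13 = -(-2)*(2) - (-1)*(-2) = 2
e2 coeff: v1*b12 - v3*b23 = (2)*(2) - (-1)*(-2) = 2
e3 coeff: v1*b13 + v2*b23 = (2)*(-2) + (-2)*(-2) = 0
v _| B = 2*e1 + 2*e2 + 0*e3


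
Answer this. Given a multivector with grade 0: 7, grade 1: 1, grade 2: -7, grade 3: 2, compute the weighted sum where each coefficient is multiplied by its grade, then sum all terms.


Grade-weighted sum = sum of grade_k * coefficient_k
0*7 = 0
1*1 = 1
2*(-7) = -14
3*2 = 6
Total = 0 + 1 + (-14) + 6 = -7


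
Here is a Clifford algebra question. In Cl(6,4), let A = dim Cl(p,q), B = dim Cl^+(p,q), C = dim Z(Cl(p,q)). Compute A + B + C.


n = 6 + 4 = 10
Total dim = 2^10 = 1024
Even subalgebra dim = 2^9 = 512
n is even, so center dim = 1
Sum = 1024 + 512 + 1 = 1537


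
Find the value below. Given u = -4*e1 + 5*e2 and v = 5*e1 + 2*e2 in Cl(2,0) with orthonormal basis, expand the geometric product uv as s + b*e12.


Expand: (-4*e1 + 5*e2)(5*e1 + 2*e2)
= (-4)*5*e1e1 + (-4)*2*e1e2 + 5*5*e2e1 + 5*2*e2e2
Using e1^2 = e2^2 = 1, e2e1 = -e1e2:
Scalar part s = (-4)*5 + 5*2 = -20 + 10 = -10
Bivector part b = (-4)*2 - 5*5 = -8 - 25 = -33
uv = -10 - 33*e12


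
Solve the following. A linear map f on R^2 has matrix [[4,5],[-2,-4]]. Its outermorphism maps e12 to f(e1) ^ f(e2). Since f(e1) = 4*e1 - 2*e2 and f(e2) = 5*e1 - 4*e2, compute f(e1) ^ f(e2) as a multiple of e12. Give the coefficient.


The outermorphism of a linear map f sends e1^e2 to f(e1)^f(e2).
f(e1) = 4*e1 - 2*e2
f(e2) = 5*e1 - 4*e2
f(e1) ^ f(e2) = (4*e1 - 2*e2) ^ (5*e1 - 4*e2)
= 4*(-4)*e12 + (-2)*5*e21
= (-16 - (-10))*e12
= -6*e12
Coefficient = -6


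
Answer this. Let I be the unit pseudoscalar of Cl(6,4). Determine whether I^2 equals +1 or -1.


The pseudoscalar I = e1...e_n (product of all n generators) of Cl(p,q) satisfies I^2 = (-1)^(q + n(n-1)/2).
p = 6, q = 4, n = p + q = 10
n(n-1)/2 = 10 * 9 / 2 = 45
Exponent = q + n(n-1)/2 = 4 + 45 = 49
I^2 = (-1)^49 = -1


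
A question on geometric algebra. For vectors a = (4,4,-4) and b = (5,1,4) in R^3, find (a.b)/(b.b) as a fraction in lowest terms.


Projection coefficient = (a . b) / (b . b)
a . b = 4*5 + 4*1 + (-4)*4
= 20 + 4 + (-16) = 8
b . b = 5^2 + 1^2 + 4^2
= 25 + 1 + 16 = 42
Coefficient = 8/42
In lowest terms: 4/21


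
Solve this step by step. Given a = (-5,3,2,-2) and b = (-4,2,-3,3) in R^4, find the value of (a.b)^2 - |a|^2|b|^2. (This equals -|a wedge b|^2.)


a . b = (-5)*(-4) + 3*2 + 2*(-3) + (-2)*3
= 20 + 6 + (-6) + (-6) = 14
|a|^2 = (-5)^2 + 3^2 + 2^2 + (-2)^2 = 42
|b|^2 = (-4)^2 + 2^2 + (-3)^2 + 3^2 = 38
(a.b)^2 = 14^2 = 196
|a|^2 * |b|^2 = 42 * 38 = 1596
Result = 196 - 1596 = -1400


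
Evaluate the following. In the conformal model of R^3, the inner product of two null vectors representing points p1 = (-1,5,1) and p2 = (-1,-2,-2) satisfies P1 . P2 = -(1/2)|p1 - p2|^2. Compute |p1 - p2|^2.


p1 - p2 = (0, 7, 3)
|p1 - p2|^2 = 0^2 + 7^2 + 3^2
= 0 + 49 + 9
= 58


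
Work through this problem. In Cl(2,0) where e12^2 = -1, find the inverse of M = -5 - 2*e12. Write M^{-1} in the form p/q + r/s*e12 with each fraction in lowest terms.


M = -5 - 2*e12, where e12^2 = -1.
Since M commutes with its reverse ~M = a - b*e12, M * ~M = a^2 - b^2*e12^2 = a^2 + b^2.
So M^{-1} = ~M / (a^2 + b^2) = (a - b*e12)/(a^2 + b^2).
a^2 + b^2 = 25 + 4 = 29
Scalar part = -5/29 = -5/29
Bivector coeff = 2/29 = 2/29
M^{-1} = -5/29 + 2/29*e12


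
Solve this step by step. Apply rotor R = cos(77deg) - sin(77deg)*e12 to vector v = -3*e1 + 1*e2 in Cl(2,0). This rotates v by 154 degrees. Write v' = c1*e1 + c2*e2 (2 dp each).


Rotor R = cos(77deg) - sin(77deg)*e12
Rotation angle theta = 2 * 77 = 154 degrees
v' = R*v*~R rotates v by theta.
cos(154deg) = -0.8988, sin(154deg) = 0.4384
v'_1 = -3*cos(154deg) - 1*sin(154deg)
= -3*(-0.8988) - 1*0.4384
= 2.26
v'_2 = -3*sin(154deg) + 1*cos(154deg)
= -3*0.4384 + 1*(-0.8988)
= -2.21
v' = 2.26*e1 - 2.21*e2


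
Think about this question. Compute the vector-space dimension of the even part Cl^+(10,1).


Even subalgebra dimension = 2^(n-1)
n = 10 + 1 = 11
2^(11 - 1) = 2^10 = 1024
Verification: sum of C(11,k) for even k = 1 + 55 + 330 + 462 + 165 + 11 = 1024
Result = 1024


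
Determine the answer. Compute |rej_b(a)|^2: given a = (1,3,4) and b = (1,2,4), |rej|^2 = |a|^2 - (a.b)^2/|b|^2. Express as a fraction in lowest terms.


|a|^2 = 1^2 + 3^2 + 4^2 = 26
|b|^2 = 1^2 + 2^2 + 4^2 = 21
a . b = 1*1 + 3*2 + 4*4 = 23
(a.b)^2 = 23^2 = 529
|rej|^2 = 26 - 529/21
= (546 - 529)/21
= 17/21
In lowest terms: 17/21


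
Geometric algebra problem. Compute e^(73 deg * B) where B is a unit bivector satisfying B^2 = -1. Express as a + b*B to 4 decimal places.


For a unit bivector B with B^2 = -1, the exponential series gives
e^(theta*B) = cos(theta) + sin(theta)*B (the GA analogue of Euler's formula).
theta = 73 degrees = 1.27409 rad
cos(73 deg) = 0.2924
sin(73 deg) = 0.9563
exp(theta*B) = 0.2924 + 0.9563*B


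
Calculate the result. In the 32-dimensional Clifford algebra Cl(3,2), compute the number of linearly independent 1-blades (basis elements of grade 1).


Number of grade-k basis blades in Cl(p,q) with n = p + q is C(n, k).
n = 3 + 2 = 5
C(5, 1) = 5! / (1! * 4!)
= 120 / (1 * 24)
= 5


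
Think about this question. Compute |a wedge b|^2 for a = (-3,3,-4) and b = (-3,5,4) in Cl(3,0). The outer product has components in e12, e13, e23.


a wedge b = (a1*b2 - a2*b1)*e12 + (a1*b3 - a3*b1)*e13 + (a2*b3 - a3*b2)*e23
e12 coeff: (-3)*5 - 3*(-3) = -15 - (-9) = -6
e13 coeff: (-3)*4 - (-4)*(-3) = -12 - 12 = -24
e23 coeff: 3*4 - (-4)*5 = 12 - (-20) = 32
|a wedge b|^2 = (-6)^2 + (-24)^2 + 32^2
= 36 + 576 + 1024
= 1636


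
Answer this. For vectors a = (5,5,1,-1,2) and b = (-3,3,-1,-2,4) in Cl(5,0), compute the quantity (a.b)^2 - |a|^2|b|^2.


a . b = 5*(-3) + 5*3 + 1*(-1) + (-1)*(-2) + 2*4
= -15 + 15 + (-1) + 2 + 8 = 9
|a|^2 = 5^2 + 5^2 + 1^2 + (-1)^2 + 2^2 = 56
|b|^2 = (-3)^2 + 3^2 + (-1)^2 + (-2)^2 + 4^2 = 39
(a.b)^2 = 9^2 = 81
|a|^2 * |b|^2 = 56 * 39 = 2184
Result = 81 - 2184 = -2103


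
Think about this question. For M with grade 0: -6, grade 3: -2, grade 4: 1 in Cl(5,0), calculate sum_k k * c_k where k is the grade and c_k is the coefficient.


Grade-weighted sum = sum of grade_k * coefficient_k
0*(-6) = 0
3*(-2) = -6
4*1 = 4
Total = 0 + (-6) + 4 = -2


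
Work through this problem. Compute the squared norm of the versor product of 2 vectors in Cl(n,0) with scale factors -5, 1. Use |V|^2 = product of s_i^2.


Each vector v_i has |v_i|^2 = s_i^2
Squared scales: (-5)^2 = 25, 1^2 = 1
|V|^2 = 25 * 1
= 25


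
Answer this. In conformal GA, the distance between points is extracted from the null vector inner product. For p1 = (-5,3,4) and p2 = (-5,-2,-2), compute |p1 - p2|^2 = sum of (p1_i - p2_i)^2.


p1 - p2 = (0, 5, 6)
|p1 - p2|^2 = 0^2 + 5^2 + 6^2
= 0 + 25 + 36
= 61


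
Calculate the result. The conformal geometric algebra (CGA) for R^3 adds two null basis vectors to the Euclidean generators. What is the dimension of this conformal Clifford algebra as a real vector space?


The conformal model of R^3 uses Cl(4,1): the 3 Euclidean generators plus two extra orthogonal generators e+ (e+^2 = +1) and e- (e-^2 = -1), from which the null vectors e0, einf are built.
Number of generators m = 3 + 2 = 5.
dim Cl(p,q) = 2^m = 2^5 = 32


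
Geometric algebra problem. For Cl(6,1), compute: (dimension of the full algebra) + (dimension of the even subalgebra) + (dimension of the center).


n = 6 + 1 = 7
Total dim = 2^7 = 128
Even subalgebra dim = 2^6 = 64
n is odd, so center dim = 2
Sum = 128 + 64 + 2 = 194


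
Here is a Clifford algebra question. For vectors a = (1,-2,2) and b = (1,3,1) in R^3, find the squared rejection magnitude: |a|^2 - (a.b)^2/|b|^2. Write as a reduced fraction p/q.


|a|^2 = 1^2 + (-2)^2 + 2^2 = 9
|b|^2 = 1^2 + 3^2 + 1^2 = 11
a . b = 1*1 + (-2)*3 + 2*1 = -3
(a.b)^2 = (-3)^2 = 9
|rej|^2 = 9 - 9/11
= (99 - 9)/11
= 90/11
In lowest terms: 90/11


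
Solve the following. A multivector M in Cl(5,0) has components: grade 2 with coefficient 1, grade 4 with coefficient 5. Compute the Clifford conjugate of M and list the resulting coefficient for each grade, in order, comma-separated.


Clifford conjugate sign for grade k: (-1)^(k(k+1)/2)
Grade 2: (-1)^(2*3/2) = (-1)^3 = -1, coeff 1 -> -1
Grade 4: (-1)^(4*5/2) = (-1)^10 = 1, coeff 5 -> 5
Conjugated coefficients: -1, 5


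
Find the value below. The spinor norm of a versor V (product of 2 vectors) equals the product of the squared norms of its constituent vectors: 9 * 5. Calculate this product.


Spinor norm N(V) = |v1|^2 * |v2|^2 * ... * |v2|^2
= 9 * 5
Running product: 9, 45
N(V) = 45


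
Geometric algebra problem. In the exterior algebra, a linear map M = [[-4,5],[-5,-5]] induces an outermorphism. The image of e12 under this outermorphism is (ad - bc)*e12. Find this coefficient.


The outermorphism of a linear map f sends e1^e2 to f(e1)^f(e2).
f(e1) = -4*e1 - 5*e2
f(e2) = 5*e1 - 5*e2
f(e1) ^ f(e2) = (-4*e1 - 5*e2) ^ (5*e1 - 5*e2)
= (-4)*(-5)*e12 + (-5)*5*e21
= (20 - (-25))*e12
= 45*e12
Coefficient = 45


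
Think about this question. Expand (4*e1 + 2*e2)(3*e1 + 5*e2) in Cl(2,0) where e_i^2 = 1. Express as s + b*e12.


Expand: (4*e1 + 2*e2)(3*e1 + 5*e2)
= 4*3*e1e1 + 4*5*e1e2 + 2*3*e2e1 + 2*5*e2e2
Using e1^2 = e2^2 = 1, e2e1 = -e1e2:
Scalar part s = 4*3 + 2*5 = 12 + 10 = 22
Bivector part b = 4*5 - 2*3 = 20 - 6 = 14
uv = 22 + 14*e12


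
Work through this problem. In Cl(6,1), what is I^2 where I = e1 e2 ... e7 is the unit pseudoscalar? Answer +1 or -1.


The pseudoscalar I = e1...e_n (product of all n generators) of Cl(p,q) satisfies I^2 = (-1)^(q + n(n-1)/2).
p = 6, q = 1, n = p + q = 7
n(n-1)/2 = 7 * 6 / 2 = 21
Exponent = q + n(n-1)/2 = 1 + 21 = 22
I^2 = (-1)^22 = +1


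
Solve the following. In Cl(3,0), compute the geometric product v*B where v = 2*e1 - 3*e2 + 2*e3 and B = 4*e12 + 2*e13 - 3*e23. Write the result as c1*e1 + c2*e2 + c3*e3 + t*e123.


vB has grade-1 (vector) and grade-3 (trivector) parts: vB = (v _| B) + (v ^ B).
Vector part <vB>_1:
  e1: -v2*b12 - v3*b13 = -(-3)*(4) - (2)*(2) = 8
  e2: v1*b12 - v3*b23 = (2)*(4) - (2)*(-3) = 14
  e3: v1*b13 + v2*b23 = (2)*(2) + (-3)*(-3) = 13
Trivector part <vB>_3:
  e123: v1*b23 - v2*b13 + v3*b12 = (2)*(-3) - (-3)*(2) + (2)*(4) = 8
vB = 8*e1 + 14*e2 + 13*e3 + 8*e123


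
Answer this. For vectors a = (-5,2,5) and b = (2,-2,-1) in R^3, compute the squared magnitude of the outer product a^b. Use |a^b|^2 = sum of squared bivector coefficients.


a wedge b = (a1*b2 - a2*b1)*e12 + (a1*b3 - a3*b1)*e13 + (a2*b3 - a3*b2)*e23
e12 coeff: (-5)*(-2) - 2*2 = 10 - 4 = 6
e13 coeff: (-5)*(-1) - 5*2 = 5 - 10 = -5
e23 coeff: 2*(-1) - 5*(-2) = -2 - (-10) = 8
|a wedge b|^2 = 6^2 + (-5)^2 + 8^2
= 36 + 25 + 64
= 125


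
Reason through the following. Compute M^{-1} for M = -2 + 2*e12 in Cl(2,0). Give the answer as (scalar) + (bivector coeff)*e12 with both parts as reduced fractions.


M = -2 + 2*e12, where e12^2 = -1.
Since M commutes with its reverse ~M = a - b*e12, M * ~M = a^2 - b^2*e12^2 = a^2 + b^2.
So M^{-1} = ~M / (a^2 + b^2) = (a - b*e12)/(a^2 + b^2).
a^2 + b^2 = 4 + 4 = 8
Scalar part = -2/8 = -1/4
Bivector coeff = -2/8 = -1/4
M^{-1} = -1/4 - 1/4*e12


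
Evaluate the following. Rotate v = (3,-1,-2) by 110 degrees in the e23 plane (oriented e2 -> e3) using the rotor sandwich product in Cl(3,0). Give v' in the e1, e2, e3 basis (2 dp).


Rotor R = cos(55deg) - sin(55deg)*e23
Rotation angle theta = 2 * 55 = 110 degrees in the e23 plane (e2 -> e3).
The component perpendicular to the plane (e1) is invariant: v'_1 = v1 = 3.00
cos(110deg) = -0.3420, sin(110deg) = 0.9397
v'_2 = v2*cos(theta) - v3*sin(theta) = -1*(-0.3420) - (-2)*0.9397 = 2.22
v'_3 = v2*sin(theta) + v3*cos(theta) = -1*0.9397 + (-2)*(-0.3420) = -0.26
v' = 3.00*e1 + 2.22*e2 - 0.26*e3


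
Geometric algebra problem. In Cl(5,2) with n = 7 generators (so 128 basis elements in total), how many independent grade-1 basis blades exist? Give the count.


Number of grade-k basis blades in Cl(p,q) with n = p + q is C(n, k).
n = 5 + 2 = 7
C(7, 1) = 7! / (1! * 6!)
= 5040 / (1 * 720)
= 7


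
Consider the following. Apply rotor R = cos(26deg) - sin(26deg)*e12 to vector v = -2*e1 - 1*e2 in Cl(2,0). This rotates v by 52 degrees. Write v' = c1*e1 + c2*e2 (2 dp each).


Rotor R = cos(26deg) - sin(26deg)*e12
Rotation angle theta = 2 * 26 = 52 degrees
v' = R*v*~R rotates v by theta.
cos(52deg) = 0.6157, sin(52deg) = 0.7880
v'_1 = -2*cos(52deg) - (-1)*sin(52deg)
= -2*0.6157 - (-1)*0.7880
= -0.44
v'_2 = -2*sin(52deg) + (-1)*cos(52deg)
= -2*0.7880 + (-1)*0.6157
= -2.19
v' = -0.44*e1 - 2.19*e2


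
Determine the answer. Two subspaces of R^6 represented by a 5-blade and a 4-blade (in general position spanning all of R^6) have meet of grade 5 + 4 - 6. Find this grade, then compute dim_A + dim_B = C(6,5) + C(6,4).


Meet grade = grade(A) + grade(B) - n
= 5 + 4 - 6 = 3
C(6,5) = 6
C(6,4) = 15
dim_A + dim_B = 6 + 15 = 21


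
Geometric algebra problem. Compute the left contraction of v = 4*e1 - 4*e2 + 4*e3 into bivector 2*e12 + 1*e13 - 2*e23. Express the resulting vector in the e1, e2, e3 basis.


Left contraction v _| B = <vB>_1 (grade-1 part of the geometric product vB).
Using e1_|e12 = e2, e2_|e12 = -e1, e1_|e13 = e3, e3_|e13 = -e1, e2_|e23 = e3, e3_|e23 = -e2:
e1 coeff: -v2*b12 - v3*b13 = -(-4)*(2) - (4)*(1) = 4
e2 coeff: v1*b12 - v3*b23 = (4)*(2) - (4)*(-2) = 16
e3 coeff: v1*b13 + v2*b23 = (4)*(1) + (-4)*(-2) = 12
v _| B = 4*e1 + 16*e2 + 12*e3


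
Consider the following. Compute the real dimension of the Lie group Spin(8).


Spin(n) double-covers SO(n); both have Lie algebra so(n) of dimension n(n-1)/2.
n = 8
n(n-1) = 8 * 7 = 56
dim Spin(8) = 56/2 = 28


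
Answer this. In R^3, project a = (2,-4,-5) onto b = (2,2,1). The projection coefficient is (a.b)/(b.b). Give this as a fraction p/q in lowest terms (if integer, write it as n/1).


Projection coefficient = (a . b) / (b . b)
a . b = 2*2 + (-4)*2 + (-5)*1
= 4 + (-8) + (-5) = -9
b . b = 2^2 + 2^2 + 1^2
= 4 + 4 + 1 = 9
Coefficient = -9/9
In lowest terms: -1/1


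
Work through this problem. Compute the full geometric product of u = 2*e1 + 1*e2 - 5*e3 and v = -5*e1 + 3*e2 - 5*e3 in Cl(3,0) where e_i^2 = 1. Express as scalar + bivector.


In Cl(3,0): e_i^2 = 1, e_ie_j = -e_je_i for i != j.
Scalar part = u . v = 2*(-5) + 1*3 + (-5)*(-5)
= -10 + 3 + 25 = 18
e12 coeff = 2*3 - 1*(-5) = 6 - (-5) = 11
e13 coeff = 2*(-5) - (-5)*(-5) = -10 - 25 = -35
e23 coeff = 1*(-5) - (-5)*3 = -5 - (-15) = 10
uv = 18 + 11*e12 - 35*e13 + 10*e23


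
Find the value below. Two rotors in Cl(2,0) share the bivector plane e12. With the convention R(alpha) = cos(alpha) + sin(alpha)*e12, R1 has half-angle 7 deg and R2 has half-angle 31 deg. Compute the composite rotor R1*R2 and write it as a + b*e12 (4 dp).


Same-plane rotors commute and their half-angles add:
R1*R2 = cos(a1 + a2) + sin(a1 + a2)*e12.
a1 + a2 = 7 + 31 = 38 deg
cos(38 deg) = 0.7880
sin(38 deg) = 0.6157
R1*R2 = 0.7880 + 0.6157*e12


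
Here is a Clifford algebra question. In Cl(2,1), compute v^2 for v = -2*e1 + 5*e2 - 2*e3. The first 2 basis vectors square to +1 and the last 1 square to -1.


v^2 = sum of c_i^2 * e_i^2
Positive signature terms (e_i^2 = +1): (-2)^2 + 5^2 = 29
Negative signature terms (e_j^2 = -1): (-2)^2 = 4
v^2 = 29 - 4 = 25


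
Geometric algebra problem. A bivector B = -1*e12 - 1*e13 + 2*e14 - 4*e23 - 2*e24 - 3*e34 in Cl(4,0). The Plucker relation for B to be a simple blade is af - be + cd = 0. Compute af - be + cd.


Plucker relation: af - be + cd
a*f = (-1)*(-3) = 3
b*e = (-1)*(-2) = 2
c*d = 2*(-4) = -8
af - be + cd = 3 - 2 + (-8)
= -7


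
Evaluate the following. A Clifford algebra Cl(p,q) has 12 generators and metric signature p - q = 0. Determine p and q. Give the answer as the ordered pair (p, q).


We need p + q = 12 and p - q = 0.
Adding: 2p = 12 + 0 = 12, so p = 6.
Then q = 12 - 6 = 6.
(p, q) = (6, 6)


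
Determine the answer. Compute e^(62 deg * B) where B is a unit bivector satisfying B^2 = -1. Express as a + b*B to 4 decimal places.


For a unit bivector B with B^2 = -1, the exponential series gives
e^(theta*B) = cos(theta) + sin(theta)*B (the GA analogue of Euler's formula).
theta = 62 degrees = 1.082104 rad
cos(62 deg) = 0.4695
sin(62 deg) = 0.8829
exp(theta*B) = 0.4695 + 0.8829*B


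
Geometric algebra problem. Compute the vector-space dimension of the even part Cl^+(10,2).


Even subalgebra dimension = 2^(n-1)
n = 10 + 2 = 12
2^(12 - 1) = 2^11 = 2048
Verification: sum of C(12,k) for even k = 1 + 66 + 495 + 924 + 495 + 66 + 1 = 2048
Result = 2048


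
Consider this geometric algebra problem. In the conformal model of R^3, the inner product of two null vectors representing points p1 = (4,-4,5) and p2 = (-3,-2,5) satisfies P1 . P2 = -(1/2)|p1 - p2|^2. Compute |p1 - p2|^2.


p1 - p2 = (7, -2, 0)
|p1 - p2|^2 = 7^2 + (-2)^2 + 0^2
= 49 + 4 + 0
= 53


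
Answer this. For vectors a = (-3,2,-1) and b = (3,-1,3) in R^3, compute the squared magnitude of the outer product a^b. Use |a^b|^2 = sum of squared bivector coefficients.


a wedge b = (a1*b2 - a2*b1)*e12 + (a1*b3 - a3*b1)*e13 + (a2*b3 - a3*b2)*e23
e12 coeff: (-3)*(-1) - 2*3 = 3 - 6 = -3
e13 coeff: (-3)*3 - (-1)*3 = -9 - (-3) = -6
e23 coeff: 2*3 - (-1)*(-1) = 6 - 1 = 5
|a wedge b|^2 = (-3)^2 + (-6)^2 + 5^2
= 9 + 36 + 25
= 70


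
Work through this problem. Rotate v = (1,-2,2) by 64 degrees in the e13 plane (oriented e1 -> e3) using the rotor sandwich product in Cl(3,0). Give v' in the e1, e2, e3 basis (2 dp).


Rotor R = cos(32deg) - sin(32deg)*e13
Rotation angle theta = 2 * 32 = 64 degrees in the e13 plane (e1 -> e3).
The component perpendicular to the plane (e2) is invariant: v'_2 = v2 = -2.00
cos(64deg) = 0.4384, sin(64deg) = 0.8988
v'_1 = v1*cos(theta) - v3*sin(theta) = 1*0.4384 - 2*0.8988 = -1.36
v'_3 = v1*sin(theta) + v3*cos(theta) = 1*0.8988 + 2*0.4384 = 1.78
v' = -1.36*e1 - 2.00*e2 + 1.78*e3


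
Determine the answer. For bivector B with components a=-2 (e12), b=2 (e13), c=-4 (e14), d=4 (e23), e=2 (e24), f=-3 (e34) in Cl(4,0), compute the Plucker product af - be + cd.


Plucker relation: af - be + cd
a*f = (-2)*(-3) = 6
b*e = 2*2 = 4
c*d = (-4)*4 = -16
af - be + cd = 6 - 4 + (-16)
= -14


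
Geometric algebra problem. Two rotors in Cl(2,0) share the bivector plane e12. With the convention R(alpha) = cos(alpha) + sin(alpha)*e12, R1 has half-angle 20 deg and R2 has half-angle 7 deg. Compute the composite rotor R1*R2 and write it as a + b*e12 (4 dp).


Same-plane rotors commute and their half-angles add:
R1*R2 = cos(a1 + a2) + sin(a1 + a2)*e12.
a1 + a2 = 20 + 7 = 27 deg
cos(27 deg) = 0.8910
sin(27 deg) = 0.4540
R1*R2 = 0.8910 + 0.4540*e12
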